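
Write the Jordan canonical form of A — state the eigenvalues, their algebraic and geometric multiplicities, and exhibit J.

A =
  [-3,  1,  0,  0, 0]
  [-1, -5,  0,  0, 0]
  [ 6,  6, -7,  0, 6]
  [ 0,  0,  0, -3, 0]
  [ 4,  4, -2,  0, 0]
J_2(-4) ⊕ J_1(-4) ⊕ J_1(-3) ⊕ J_1(-3)

The characteristic polynomial is
  det(x·I − A) = x^5 + 18*x^4 + 129*x^3 + 460*x^2 + 816*x + 576 = (x + 3)^2*(x + 4)^3

Eigenvalues and multiplicities (the geometric multiplicity of λ is n − rank(A − λI), which equals the number of Jordan blocks for λ):
  λ = -4: algebraic multiplicity = 3, geometric multiplicity = 2
  λ = -3: algebraic multiplicity = 2, geometric multiplicity = 2

Determining the block sizes for each eigenvalue:
  λ = -4: 2 blocks summing to 3 forces exactly one block of size 2 and the rest size 1 → block sizes [2, 1]
  λ = -3: gm = am = 2, so every block has size 1 → block sizes [1, 1]

Assembling the blocks gives a Jordan form
J =
  [-4,  1,  0,  0,  0]
  [ 0, -4,  0,  0,  0]
  [ 0,  0, -4,  0,  0]
  [ 0,  0,  0, -3,  0]
  [ 0,  0,  0,  0, -3]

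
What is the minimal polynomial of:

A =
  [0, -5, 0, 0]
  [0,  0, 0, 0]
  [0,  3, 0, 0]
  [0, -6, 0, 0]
x^2

The characteristic polynomial is χ_A(x) = x^4, so the eigenvalues are known. The minimal polynomial is
  m_A(x) = Π_λ (x − λ)^{k_λ}
where k_λ is the size of the *largest* Jordan block for λ (equivalently, the smallest k with (A − λI)^k v = 0 for every generalised eigenvector v of λ).

  λ = 0: largest Jordan block has size 2, contributing (x − 0)^2

So m_A(x) = x^2 = x^2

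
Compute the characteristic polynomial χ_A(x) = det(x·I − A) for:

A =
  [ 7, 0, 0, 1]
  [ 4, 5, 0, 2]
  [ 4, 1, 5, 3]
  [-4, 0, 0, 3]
x^4 - 20*x^3 + 150*x^2 - 500*x + 625

Expanding det(x·I − A) (e.g. by cofactor expansion or by noting that A is similar to its Jordan form J, which has the same characteristic polynomial as A) gives
  χ_A(x) = x^4 - 20*x^3 + 150*x^2 - 500*x + 625
which factors as (x - 5)^4. The eigenvalues (with algebraic multiplicities) are λ = 5 with multiplicity 4.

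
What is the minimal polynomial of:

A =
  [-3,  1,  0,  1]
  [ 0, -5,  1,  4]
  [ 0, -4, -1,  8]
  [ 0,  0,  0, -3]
x^3 + 9*x^2 + 27*x + 27

The characteristic polynomial is χ_A(x) = (x + 3)^4, so the eigenvalues are known. The minimal polynomial is
  m_A(x) = Π_λ (x − λ)^{k_λ}
where k_λ is the size of the *largest* Jordan block for λ (equivalently, the smallest k with (A − λI)^k v = 0 for every generalised eigenvector v of λ).

  λ = -3: largest Jordan block has size 3, contributing (x + 3)^3

So m_A(x) = (x + 3)^3 = x^3 + 9*x^2 + 27*x + 27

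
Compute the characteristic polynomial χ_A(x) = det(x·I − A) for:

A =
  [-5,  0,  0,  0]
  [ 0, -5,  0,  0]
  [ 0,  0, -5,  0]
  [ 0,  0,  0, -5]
x^4 + 20*x^3 + 150*x^2 + 500*x + 625

Expanding det(x·I − A) (e.g. by cofactor expansion or by noting that A is similar to its Jordan form J, which has the same characteristic polynomial as A) gives
  χ_A(x) = x^4 + 20*x^3 + 150*x^2 + 500*x + 625
which factors as (x + 5)^4. The eigenvalues (with algebraic multiplicities) are λ = -5 with multiplicity 4.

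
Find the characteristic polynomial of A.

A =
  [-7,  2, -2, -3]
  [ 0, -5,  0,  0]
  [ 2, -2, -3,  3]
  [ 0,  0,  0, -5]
x^4 + 20*x^3 + 150*x^2 + 500*x + 625

Expanding det(x·I − A) (e.g. by cofactor expansion or by noting that A is similar to its Jordan form J, which has the same characteristic polynomial as A) gives
  χ_A(x) = x^4 + 20*x^3 + 150*x^2 + 500*x + 625
which factors as (x + 5)^4. The eigenvalues (with algebraic multiplicities) are λ = -5 with multiplicity 4.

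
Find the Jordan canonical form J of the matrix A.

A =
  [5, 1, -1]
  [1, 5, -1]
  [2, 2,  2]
J_2(4) ⊕ J_1(4)

The characteristic polynomial is
  det(x·I − A) = x^3 - 12*x^2 + 48*x - 64 = (x - 4)^3

Eigenvalues and multiplicities (the geometric multiplicity of λ is n − rank(A − λI), which equals the number of Jordan blocks for λ):
  λ = 4: algebraic multiplicity = 3, geometric multiplicity = 2

Determining the block sizes for each eigenvalue:
  λ = 4: 2 blocks summing to 3 forces exactly one block of size 2 and the rest size 1 → block sizes [2, 1]

Assembling the blocks gives a Jordan form
J =
  [4, 1, 0]
  [0, 4, 0]
  [0, 0, 4]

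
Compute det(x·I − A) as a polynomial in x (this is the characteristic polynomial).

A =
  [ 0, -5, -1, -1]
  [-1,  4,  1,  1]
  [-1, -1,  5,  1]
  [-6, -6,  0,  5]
x^4 - 14*x^3 + 60*x^2 - 50*x - 125

Expanding det(x·I − A) (e.g. by cofactor expansion or by noting that A is similar to its Jordan form J, which has the same characteristic polynomial as A) gives
  χ_A(x) = x^4 - 14*x^3 + 60*x^2 - 50*x - 125
which factors as (x - 5)^3*(x + 1). The eigenvalues (with algebraic multiplicities) are λ = -1 with multiplicity 1, λ = 5 with multiplicity 3.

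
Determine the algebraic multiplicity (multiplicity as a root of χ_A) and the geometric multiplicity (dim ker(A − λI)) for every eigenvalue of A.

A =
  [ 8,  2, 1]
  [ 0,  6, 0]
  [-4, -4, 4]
λ = 6: alg = 3, geom = 2

Step 1 — factor the characteristic polynomial to read off the algebraic multiplicities:
  χ_A(x) = (x - 6)^3

Step 2 — compute geometric multiplicities via the rank-nullity identity g(λ) = n − rank(A − λI):
  rank(A − (6)·I) = 1, so dim ker(A − (6)·I) = n − 1 = 2

Summary:
  λ = 6: algebraic multiplicity = 3, geometric multiplicity = 2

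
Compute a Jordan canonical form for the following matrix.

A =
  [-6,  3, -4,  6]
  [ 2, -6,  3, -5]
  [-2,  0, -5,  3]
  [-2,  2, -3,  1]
J_3(-4) ⊕ J_1(-4)

The characteristic polynomial is
  det(x·I − A) = x^4 + 16*x^3 + 96*x^2 + 256*x + 256 = (x + 4)^4

Eigenvalues and multiplicities (the geometric multiplicity of λ is n − rank(A − λI), which equals the number of Jordan blocks for λ):
  λ = -4: algebraic multiplicity = 4, geometric multiplicity = 2

Determining the block sizes for each eigenvalue:
  λ = -4: with am = 4 and gm = 2, the partition is not yet determined (e.g. several partitions of 4 into 2 parts exist). Let N = A − (-4)·I. Computing rank(N^1) = 2, rank(N^2) = 1, rank(N^3) = 0; the number of blocks of size ≥ j is rank(N^{j−1}) − rank(N^j), giving [2, 1, 1]. So we have 1 block(s) of size 3, 1 block(s) of size 1 → block sizes [3, 1]

Assembling the blocks gives a Jordan form
J =
  [-4,  1,  0,  0]
  [ 0, -4,  1,  0]
  [ 0,  0, -4,  0]
  [ 0,  0,  0, -4]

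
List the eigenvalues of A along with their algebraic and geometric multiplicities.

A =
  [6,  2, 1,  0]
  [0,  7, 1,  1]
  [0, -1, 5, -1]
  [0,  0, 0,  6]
λ = 6: alg = 4, geom = 2

Step 1 — factor the characteristic polynomial to read off the algebraic multiplicities:
  χ_A(x) = (x - 6)^4

Step 2 — compute geometric multiplicities via the rank-nullity identity g(λ) = n − rank(A − λI):
  rank(A − (6)·I) = 2, so dim ker(A − (6)·I) = n − 2 = 2

Summary:
  λ = 6: algebraic multiplicity = 4, geometric multiplicity = 2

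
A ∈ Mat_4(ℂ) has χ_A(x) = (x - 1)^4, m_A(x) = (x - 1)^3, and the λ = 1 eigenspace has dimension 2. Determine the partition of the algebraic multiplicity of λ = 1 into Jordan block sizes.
Block sizes for λ = 1: [3, 1]

Step 1 — from the characteristic polynomial, algebraic multiplicity of λ = 1 is 4. From dim ker(A − (1)·I) = 2, there are exactly 2 Jordan blocks for λ = 1.
Step 2 — from the minimal polynomial, the factor (x − 1)^3 tells us the largest block for λ = 1 has size 3.
Step 3 — with total size 4, 2 blocks, and largest block 3, the block sizes (in nonincreasing order) are [3, 1].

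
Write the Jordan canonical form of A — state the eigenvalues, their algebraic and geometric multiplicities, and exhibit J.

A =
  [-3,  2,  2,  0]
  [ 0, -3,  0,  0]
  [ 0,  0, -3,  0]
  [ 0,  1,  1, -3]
J_2(-3) ⊕ J_1(-3) ⊕ J_1(-3)

The characteristic polynomial is
  det(x·I − A) = x^4 + 12*x^3 + 54*x^2 + 108*x + 81 = (x + 3)^4

Eigenvalues and multiplicities (the geometric multiplicity of λ is n − rank(A − λI), which equals the number of Jordan blocks for λ):
  λ = -3: algebraic multiplicity = 4, geometric multiplicity = 3

Determining the block sizes for each eigenvalue:
  λ = -3: 3 blocks summing to 4 forces exactly one block of size 2 and the rest size 1 → block sizes [2, 1, 1]

Assembling the blocks gives a Jordan form
J =
  [-3,  1,  0,  0]
  [ 0, -3,  0,  0]
  [ 0,  0, -3,  0]
  [ 0,  0,  0, -3]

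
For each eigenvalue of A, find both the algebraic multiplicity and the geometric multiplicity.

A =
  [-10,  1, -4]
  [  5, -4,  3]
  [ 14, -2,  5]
λ = -3: alg = 3, geom = 1

Step 1 — factor the characteristic polynomial to read off the algebraic multiplicities:
  χ_A(x) = (x + 3)^3

Step 2 — compute geometric multiplicities via the rank-nullity identity g(λ) = n − rank(A − λI):
  rank(A − (-3)·I) = 2, so dim ker(A − (-3)·I) = n − 2 = 1

Summary:
  λ = -3: algebraic multiplicity = 3, geometric multiplicity = 1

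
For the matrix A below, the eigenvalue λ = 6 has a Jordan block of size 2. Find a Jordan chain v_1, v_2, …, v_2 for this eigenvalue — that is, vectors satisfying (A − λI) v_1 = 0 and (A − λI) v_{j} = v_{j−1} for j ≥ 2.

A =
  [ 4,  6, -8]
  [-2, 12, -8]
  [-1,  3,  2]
A Jordan chain for λ = 6 of length 2:
v_1 = (-2, -2, -1)ᵀ
v_2 = (1, 0, 0)ᵀ

Let N = A − (6)·I. We want v_2 with N^2 v_2 = 0 but N^1 v_2 ≠ 0; then v_{j-1} := N · v_j for j = 2, …, 2.

Pick v_2 = (1, 0, 0)ᵀ.
Then v_1 = N · v_2 = (-2, -2, -1)ᵀ.

Sanity check: (A − (6)·I) v_1 = (0, 0, 0)ᵀ = 0. ✓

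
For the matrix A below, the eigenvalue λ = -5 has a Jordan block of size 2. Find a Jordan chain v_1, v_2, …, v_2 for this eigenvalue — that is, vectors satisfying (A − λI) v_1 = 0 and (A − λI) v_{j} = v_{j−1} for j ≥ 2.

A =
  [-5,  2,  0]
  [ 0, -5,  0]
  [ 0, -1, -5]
A Jordan chain for λ = -5 of length 2:
v_1 = (2, 0, -1)ᵀ
v_2 = (0, 1, 0)ᵀ

Let N = A − (-5)·I. We want v_2 with N^2 v_2 = 0 but N^1 v_2 ≠ 0; then v_{j-1} := N · v_j for j = 2, …, 2.

Pick v_2 = (0, 1, 0)ᵀ.
Then v_1 = N · v_2 = (2, 0, -1)ᵀ.

Sanity check: (A − (-5)·I) v_1 = (0, 0, 0)ᵀ = 0. ✓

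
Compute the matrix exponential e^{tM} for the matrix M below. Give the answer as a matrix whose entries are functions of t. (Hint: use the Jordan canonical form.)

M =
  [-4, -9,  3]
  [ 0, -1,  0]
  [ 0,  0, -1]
e^{tM} =
  [exp(-4*t), -3*exp(-t) + 3*exp(-4*t), exp(-t) - exp(-4*t)]
  [0, exp(-t), 0]
  [0, 0, exp(-t)]

Strategy: write M = P · J · P⁻¹ where J is a Jordan canonical form, so e^{tM} = P · e^{tJ} · P⁻¹, and e^{tJ} can be computed block-by-block.

M has Jordan form
J =
  [-4,  0,  0]
  [ 0, -1,  0]
  [ 0,  0, -1]
(up to reordering of blocks).

Per-block formulas:
  For a 1×1 block at λ = -1: exp(t · [-1]) = [e^(-1t)].
  For a 1×1 block at λ = -4: exp(t · [-4]) = [e^(-4t)].

After assembling e^{tJ} and conjugating by P, we get:

e^{tM} =
  [exp(-4*t), -3*exp(-t) + 3*exp(-4*t), exp(-t) - exp(-4*t)]
  [0, exp(-t), 0]
  [0, 0, exp(-t)]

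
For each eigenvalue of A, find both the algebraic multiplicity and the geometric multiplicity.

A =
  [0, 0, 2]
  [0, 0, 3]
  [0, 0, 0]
λ = 0: alg = 3, geom = 2

Step 1 — factor the characteristic polynomial to read off the algebraic multiplicities:
  χ_A(x) = x^3

Step 2 — compute geometric multiplicities via the rank-nullity identity g(λ) = n − rank(A − λI):
  rank(A − (0)·I) = 1, so dim ker(A − (0)·I) = n − 1 = 2

Summary:
  λ = 0: algebraic multiplicity = 3, geometric multiplicity = 2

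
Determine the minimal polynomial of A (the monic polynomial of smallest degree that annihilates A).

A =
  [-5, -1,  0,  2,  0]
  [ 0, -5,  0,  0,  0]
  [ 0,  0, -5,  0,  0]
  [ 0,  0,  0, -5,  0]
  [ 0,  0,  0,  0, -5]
x^2 + 10*x + 25

The characteristic polynomial is χ_A(x) = (x + 5)^5, so the eigenvalues are known. The minimal polynomial is
  m_A(x) = Π_λ (x − λ)^{k_λ}
where k_λ is the size of the *largest* Jordan block for λ (equivalently, the smallest k with (A − λI)^k v = 0 for every generalised eigenvector v of λ).

  λ = -5: largest Jordan block has size 2, contributing (x + 5)^2

So m_A(x) = (x + 5)^2 = x^2 + 10*x + 25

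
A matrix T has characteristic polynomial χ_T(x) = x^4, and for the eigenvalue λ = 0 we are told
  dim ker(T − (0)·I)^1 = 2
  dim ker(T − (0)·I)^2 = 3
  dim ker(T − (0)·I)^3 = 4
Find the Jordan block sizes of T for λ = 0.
Block sizes for λ = 0: [3, 1]

From the dimensions of kernels of powers, the number of Jordan blocks of size at least j is d_j − d_{j−1} where d_j = dim ker(N^j) (with d_0 = 0). Computing the differences gives [2, 1, 1].
The number of blocks of size exactly k is (#blocks of size ≥ k) − (#blocks of size ≥ k + 1), so the partition is: 1 block(s) of size 1, 1 block(s) of size 3.
In nonincreasing order the block sizes are [3, 1].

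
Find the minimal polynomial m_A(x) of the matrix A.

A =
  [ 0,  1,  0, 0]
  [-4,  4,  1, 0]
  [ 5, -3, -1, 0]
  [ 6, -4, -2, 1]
x^3 - 3*x^2 + 3*x - 1

The characteristic polynomial is χ_A(x) = (x - 1)^4, so the eigenvalues are known. The minimal polynomial is
  m_A(x) = Π_λ (x − λ)^{k_λ}
where k_λ is the size of the *largest* Jordan block for λ (equivalently, the smallest k with (A − λI)^k v = 0 for every generalised eigenvector v of λ).

  λ = 1: largest Jordan block has size 3, contributing (x − 1)^3

So m_A(x) = (x - 1)^3 = x^3 - 3*x^2 + 3*x - 1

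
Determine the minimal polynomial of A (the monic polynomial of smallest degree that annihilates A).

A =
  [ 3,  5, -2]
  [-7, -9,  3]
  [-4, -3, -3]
x^3 + 9*x^2 + 27*x + 27

The characteristic polynomial is χ_A(x) = (x + 3)^3, so the eigenvalues are known. The minimal polynomial is
  m_A(x) = Π_λ (x − λ)^{k_λ}
where k_λ is the size of the *largest* Jordan block for λ (equivalently, the smallest k with (A − λI)^k v = 0 for every generalised eigenvector v of λ).

  λ = -3: largest Jordan block has size 3, contributing (x + 3)^3

So m_A(x) = (x + 3)^3 = x^3 + 9*x^2 + 27*x + 27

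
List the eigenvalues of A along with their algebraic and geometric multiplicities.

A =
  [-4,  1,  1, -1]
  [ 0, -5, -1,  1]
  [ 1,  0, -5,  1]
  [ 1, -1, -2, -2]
λ = -4: alg = 4, geom = 2

Step 1 — factor the characteristic polynomial to read off the algebraic multiplicities:
  χ_A(x) = (x + 4)^4

Step 2 — compute geometric multiplicities via the rank-nullity identity g(λ) = n − rank(A − λI):
  rank(A − (-4)·I) = 2, so dim ker(A − (-4)·I) = n − 2 = 2

Summary:
  λ = -4: algebraic multiplicity = 4, geometric multiplicity = 2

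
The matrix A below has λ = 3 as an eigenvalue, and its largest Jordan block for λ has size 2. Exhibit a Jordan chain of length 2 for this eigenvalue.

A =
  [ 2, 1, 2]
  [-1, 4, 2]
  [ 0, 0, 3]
A Jordan chain for λ = 3 of length 2:
v_1 = (-1, -1, 0)ᵀ
v_2 = (1, 0, 0)ᵀ

Let N = A − (3)·I. We want v_2 with N^2 v_2 = 0 but N^1 v_2 ≠ 0; then v_{j-1} := N · v_j for j = 2, …, 2.

Pick v_2 = (1, 0, 0)ᵀ.
Then v_1 = N · v_2 = (-1, -1, 0)ᵀ.

Sanity check: (A − (3)·I) v_1 = (0, 0, 0)ᵀ = 0. ✓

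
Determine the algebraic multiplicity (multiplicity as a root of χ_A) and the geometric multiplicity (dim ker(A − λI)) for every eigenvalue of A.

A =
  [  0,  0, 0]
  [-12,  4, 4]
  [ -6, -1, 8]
λ = 0: alg = 1, geom = 1; λ = 6: alg = 2, geom = 1

Step 1 — factor the characteristic polynomial to read off the algebraic multiplicities:
  χ_A(x) = x*(x - 6)^2

Step 2 — compute geometric multiplicities via the rank-nullity identity g(λ) = n − rank(A − λI):
  rank(A − (0)·I) = 2, so dim ker(A − (0)·I) = n − 2 = 1
  rank(A − (6)·I) = 2, so dim ker(A − (6)·I) = n − 2 = 1

Summary:
  λ = 0: algebraic multiplicity = 1, geometric multiplicity = 1
  λ = 6: algebraic multiplicity = 2, geometric multiplicity = 1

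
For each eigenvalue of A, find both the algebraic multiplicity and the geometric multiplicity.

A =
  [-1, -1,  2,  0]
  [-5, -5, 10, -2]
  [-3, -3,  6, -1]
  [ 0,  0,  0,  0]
λ = 0: alg = 4, geom = 2

Step 1 — factor the characteristic polynomial to read off the algebraic multiplicities:
  χ_A(x) = x^4

Step 2 — compute geometric multiplicities via the rank-nullity identity g(λ) = n − rank(A − λI):
  rank(A − (0)·I) = 2, so dim ker(A − (0)·I) = n − 2 = 2

Summary:
  λ = 0: algebraic multiplicity = 4, geometric multiplicity = 2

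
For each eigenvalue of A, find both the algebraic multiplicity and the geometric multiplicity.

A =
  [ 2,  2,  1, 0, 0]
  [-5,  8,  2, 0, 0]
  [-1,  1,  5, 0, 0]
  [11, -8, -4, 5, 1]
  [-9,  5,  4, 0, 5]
λ = 5: alg = 5, geom = 2

Step 1 — factor the characteristic polynomial to read off the algebraic multiplicities:
  χ_A(x) = (x - 5)^5

Step 2 — compute geometric multiplicities via the rank-nullity identity g(λ) = n − rank(A − λI):
  rank(A − (5)·I) = 3, so dim ker(A − (5)·I) = n − 3 = 2

Summary:
  λ = 5: algebraic multiplicity = 5, geometric multiplicity = 2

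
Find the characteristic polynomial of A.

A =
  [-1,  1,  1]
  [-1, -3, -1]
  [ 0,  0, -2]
x^3 + 6*x^2 + 12*x + 8

Expanding det(x·I − A) (e.g. by cofactor expansion or by noting that A is similar to its Jordan form J, which has the same characteristic polynomial as A) gives
  χ_A(x) = x^3 + 6*x^2 + 12*x + 8
which factors as (x + 2)^3. The eigenvalues (with algebraic multiplicities) are λ = -2 with multiplicity 3.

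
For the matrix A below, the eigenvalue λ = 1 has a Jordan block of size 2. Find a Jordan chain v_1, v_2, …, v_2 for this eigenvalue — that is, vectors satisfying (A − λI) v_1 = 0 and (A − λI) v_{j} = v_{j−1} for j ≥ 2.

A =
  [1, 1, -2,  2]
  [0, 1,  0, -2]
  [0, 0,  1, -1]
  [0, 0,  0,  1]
A Jordan chain for λ = 1 of length 2:
v_1 = (1, 0, 0, 0)ᵀ
v_2 = (0, 1, 0, 0)ᵀ

Let N = A − (1)·I. We want v_2 with N^2 v_2 = 0 but N^1 v_2 ≠ 0; then v_{j-1} := N · v_j for j = 2, …, 2.

Pick v_2 = (0, 1, 0, 0)ᵀ.
Then v_1 = N · v_2 = (1, 0, 0, 0)ᵀ.

Sanity check: (A − (1)·I) v_1 = (0, 0, 0, 0)ᵀ = 0. ✓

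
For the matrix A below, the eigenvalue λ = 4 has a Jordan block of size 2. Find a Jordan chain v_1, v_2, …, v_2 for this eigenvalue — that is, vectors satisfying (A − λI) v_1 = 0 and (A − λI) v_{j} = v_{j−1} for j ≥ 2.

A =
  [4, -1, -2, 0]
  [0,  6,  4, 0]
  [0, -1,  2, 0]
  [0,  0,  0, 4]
A Jordan chain for λ = 4 of length 2:
v_1 = (-1, 2, -1, 0)ᵀ
v_2 = (0, 1, 0, 0)ᵀ

Let N = A − (4)·I. We want v_2 with N^2 v_2 = 0 but N^1 v_2 ≠ 0; then v_{j-1} := N · v_j for j = 2, …, 2.

Pick v_2 = (0, 1, 0, 0)ᵀ.
Then v_1 = N · v_2 = (-1, 2, -1, 0)ᵀ.

Sanity check: (A − (4)·I) v_1 = (0, 0, 0, 0)ᵀ = 0. ✓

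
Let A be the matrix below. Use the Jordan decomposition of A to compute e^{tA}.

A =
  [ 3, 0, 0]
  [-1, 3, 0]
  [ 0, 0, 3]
e^{tA} =
  [exp(3*t), 0, 0]
  [-t*exp(3*t), exp(3*t), 0]
  [0, 0, exp(3*t)]

Strategy: write A = P · J · P⁻¹ where J is a Jordan canonical form, so e^{tA} = P · e^{tJ} · P⁻¹, and e^{tJ} can be computed block-by-block.

A has Jordan form
J =
  [3, 1, 0]
  [0, 3, 0]
  [0, 0, 3]
(up to reordering of blocks).

Per-block formulas:
  For a 1×1 block at λ = 3: exp(t · [3]) = [e^(3t)].
  For a 2×2 Jordan block J_2(3): exp(t · J_2(3)) = e^(3t)·(I + t·N), where N is the 2×2 nilpotent shift.

After assembling e^{tJ} and conjugating by P, we get:

e^{tA} =
  [exp(3*t), 0, 0]
  [-t*exp(3*t), exp(3*t), 0]
  [0, 0, exp(3*t)]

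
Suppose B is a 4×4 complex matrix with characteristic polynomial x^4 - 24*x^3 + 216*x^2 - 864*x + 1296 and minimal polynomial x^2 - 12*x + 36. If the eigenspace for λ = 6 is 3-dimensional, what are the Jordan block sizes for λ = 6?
Block sizes for λ = 6: [2, 1, 1]

Step 1 — from the characteristic polynomial, algebraic multiplicity of λ = 6 is 4. From dim ker(B − (6)·I) = 3, there are exactly 3 Jordan blocks for λ = 6.
Step 2 — from the minimal polynomial, the factor (x − 6)^2 tells us the largest block for λ = 6 has size 2.
Step 3 — with total size 4, 3 blocks, and largest block 2, the block sizes (in nonincreasing order) are [2, 1, 1].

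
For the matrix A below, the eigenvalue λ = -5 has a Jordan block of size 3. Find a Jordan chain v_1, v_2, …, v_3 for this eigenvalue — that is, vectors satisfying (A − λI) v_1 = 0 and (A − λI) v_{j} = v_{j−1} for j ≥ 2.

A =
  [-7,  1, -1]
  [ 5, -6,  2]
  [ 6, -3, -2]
A Jordan chain for λ = -5 of length 3:
v_1 = (3, -3, -9)ᵀ
v_2 = (-2, 5, 6)ᵀ
v_3 = (1, 0, 0)ᵀ

Let N = A − (-5)·I. We want v_3 with N^3 v_3 = 0 but N^2 v_3 ≠ 0; then v_{j-1} := N · v_j for j = 3, …, 2.

Pick v_3 = (1, 0, 0)ᵀ.
Then v_2 = N · v_3 = (-2, 5, 6)ᵀ.
Then v_1 = N · v_2 = (3, -3, -9)ᵀ.

Sanity check: (A − (-5)·I) v_1 = (0, 0, 0)ᵀ = 0. ✓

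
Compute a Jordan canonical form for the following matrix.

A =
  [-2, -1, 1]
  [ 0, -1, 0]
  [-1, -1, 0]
J_2(-1) ⊕ J_1(-1)

The characteristic polynomial is
  det(x·I − A) = x^3 + 3*x^2 + 3*x + 1 = (x + 1)^3

Eigenvalues and multiplicities (the geometric multiplicity of λ is n − rank(A − λI), which equals the number of Jordan blocks for λ):
  λ = -1: algebraic multiplicity = 3, geometric multiplicity = 2

Determining the block sizes for each eigenvalue:
  λ = -1: 2 blocks summing to 3 forces exactly one block of size 2 and the rest size 1 → block sizes [2, 1]

Assembling the blocks gives a Jordan form
J =
  [-1,  1,  0]
  [ 0, -1,  0]
  [ 0,  0, -1]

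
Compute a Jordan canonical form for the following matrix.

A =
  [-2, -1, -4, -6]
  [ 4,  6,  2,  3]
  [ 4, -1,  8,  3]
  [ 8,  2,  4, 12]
J_3(6) ⊕ J_1(6)

The characteristic polynomial is
  det(x·I − A) = x^4 - 24*x^3 + 216*x^2 - 864*x + 1296 = (x - 6)^4

Eigenvalues and multiplicities (the geometric multiplicity of λ is n − rank(A − λI), which equals the number of Jordan blocks for λ):
  λ = 6: algebraic multiplicity = 4, geometric multiplicity = 2

Determining the block sizes for each eigenvalue:
  λ = 6: with am = 4 and gm = 2, the partition is not yet determined (e.g. several partitions of 4 into 2 parts exist). Let N = A − (6)·I. Computing rank(N^1) = 2, rank(N^2) = 1, rank(N^3) = 0; the number of blocks of size ≥ j is rank(N^{j−1}) − rank(N^j), giving [2, 1, 1]. So we have 1 block(s) of size 3, 1 block(s) of size 1 → block sizes [3, 1]

Assembling the blocks gives a Jordan form
J =
  [6, 1, 0, 0]
  [0, 6, 1, 0]
  [0, 0, 6, 0]
  [0, 0, 0, 6]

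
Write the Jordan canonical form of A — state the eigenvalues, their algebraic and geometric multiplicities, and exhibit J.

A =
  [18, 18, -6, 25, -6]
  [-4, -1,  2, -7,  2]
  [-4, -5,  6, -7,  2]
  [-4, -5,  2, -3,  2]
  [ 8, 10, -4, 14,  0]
J_3(4) ⊕ J_1(4) ⊕ J_1(4)

The characteristic polynomial is
  det(x·I − A) = x^5 - 20*x^4 + 160*x^3 - 640*x^2 + 1280*x - 1024 = (x - 4)^5

Eigenvalues and multiplicities (the geometric multiplicity of λ is n − rank(A − λI), which equals the number of Jordan blocks for λ):
  λ = 4: algebraic multiplicity = 5, geometric multiplicity = 3

Determining the block sizes for each eigenvalue:
  λ = 4: with am = 5 and gm = 3, the partition is not yet determined (e.g. several partitions of 5 into 3 parts exist). Let N = A − (4)·I. Computing rank(N^1) = 2, rank(N^2) = 1, rank(N^3) = 0; the number of blocks of size ≥ j is rank(N^{j−1}) − rank(N^j), giving [3, 1, 1]. So we have 1 block(s) of size 3, 2 block(s) of size 1 → block sizes [3, 1, 1]

Assembling the blocks gives a Jordan form
J =
  [4, 1, 0, 0, 0]
  [0, 4, 1, 0, 0]
  [0, 0, 4, 0, 0]
  [0, 0, 0, 4, 0]
  [0, 0, 0, 0, 4]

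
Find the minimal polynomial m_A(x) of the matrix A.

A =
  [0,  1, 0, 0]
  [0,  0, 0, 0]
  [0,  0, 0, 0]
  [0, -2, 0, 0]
x^2

The characteristic polynomial is χ_A(x) = x^4, so the eigenvalues are known. The minimal polynomial is
  m_A(x) = Π_λ (x − λ)^{k_λ}
where k_λ is the size of the *largest* Jordan block for λ (equivalently, the smallest k with (A − λI)^k v = 0 for every generalised eigenvector v of λ).

  λ = 0: largest Jordan block has size 2, contributing (x − 0)^2

So m_A(x) = x^2 = x^2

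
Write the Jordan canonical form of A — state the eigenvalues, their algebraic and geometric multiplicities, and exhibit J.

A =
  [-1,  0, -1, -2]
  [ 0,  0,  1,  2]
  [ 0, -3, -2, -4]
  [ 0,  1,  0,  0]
J_3(-1) ⊕ J_1(0)

The characteristic polynomial is
  det(x·I − A) = x^4 + 3*x^3 + 3*x^2 + x = x*(x + 1)^3

Eigenvalues and multiplicities (the geometric multiplicity of λ is n − rank(A − λI), which equals the number of Jordan blocks for λ):
  λ = -1: algebraic multiplicity = 3, geometric multiplicity = 1
  λ = 0: algebraic multiplicity = 1, geometric multiplicity = 1

Determining the block sizes for each eigenvalue:
  λ = -1: one block (gm = 1), so the single block has size am = 3 → block sizes [3]
  λ = 0: one block (gm = 1), so the single block has size am = 1 → block sizes [1]

Assembling the blocks gives a Jordan form
J =
  [-1,  1,  0, 0]
  [ 0, -1,  1, 0]
  [ 0,  0, -1, 0]
  [ 0,  0,  0, 0]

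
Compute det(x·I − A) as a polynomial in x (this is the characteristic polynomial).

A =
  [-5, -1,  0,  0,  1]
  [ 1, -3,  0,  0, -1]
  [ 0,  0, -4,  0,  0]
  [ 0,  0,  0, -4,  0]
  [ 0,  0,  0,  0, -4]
x^5 + 20*x^4 + 160*x^3 + 640*x^2 + 1280*x + 1024

Expanding det(x·I − A) (e.g. by cofactor expansion or by noting that A is similar to its Jordan form J, which has the same characteristic polynomial as A) gives
  χ_A(x) = x^5 + 20*x^4 + 160*x^3 + 640*x^2 + 1280*x + 1024
which factors as (x + 4)^5. The eigenvalues (with algebraic multiplicities) are λ = -4 with multiplicity 5.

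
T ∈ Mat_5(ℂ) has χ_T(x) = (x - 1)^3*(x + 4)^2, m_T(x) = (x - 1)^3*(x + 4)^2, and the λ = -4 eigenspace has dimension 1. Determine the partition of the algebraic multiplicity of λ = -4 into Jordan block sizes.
Block sizes for λ = -4: [2]

Step 1 — from the characteristic polynomial, algebraic multiplicity of λ = -4 is 2. From dim ker(T − (-4)·I) = 1, there are exactly 1 Jordan blocks for λ = -4.
Step 2 — from the minimal polynomial, the factor (x + 4)^2 tells us the largest block for λ = -4 has size 2.
Step 3 — with total size 2, 1 blocks, and largest block 2, the block sizes (in nonincreasing order) are [2].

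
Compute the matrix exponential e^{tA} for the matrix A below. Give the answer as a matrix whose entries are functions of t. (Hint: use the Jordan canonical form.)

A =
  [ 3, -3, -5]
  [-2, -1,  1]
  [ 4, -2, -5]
e^{tA} =
  [t^2*exp(-t) + 4*t*exp(-t) + exp(-t), -t^2*exp(-t) - 3*t*exp(-t), -3*t^2*exp(-t)/2 - 5*t*exp(-t)]
  [-2*t^2*exp(-t) - 2*t*exp(-t), 2*t^2*exp(-t) + exp(-t), 3*t^2*exp(-t) + t*exp(-t)]
  [2*t^2*exp(-t) + 4*t*exp(-t), -2*t^2*exp(-t) - 2*t*exp(-t), -3*t^2*exp(-t) - 4*t*exp(-t) + exp(-t)]

Strategy: write A = P · J · P⁻¹ where J is a Jordan canonical form, so e^{tA} = P · e^{tJ} · P⁻¹, and e^{tJ} can be computed block-by-block.

A has Jordan form
J =
  [-1,  1,  0]
  [ 0, -1,  1]
  [ 0,  0, -1]
(up to reordering of blocks).

Per-block formulas:
  For a 3×3 Jordan block J_3(-1): exp(t · J_3(-1)) = e^(-1t)·(I + t·N + (t^2/2)·N^2), where N is the 3×3 nilpotent shift.

After assembling e^{tJ} and conjugating by P, we get:

e^{tA} =
  [t^2*exp(-t) + 4*t*exp(-t) + exp(-t), -t^2*exp(-t) - 3*t*exp(-t), -3*t^2*exp(-t)/2 - 5*t*exp(-t)]
  [-2*t^2*exp(-t) - 2*t*exp(-t), 2*t^2*exp(-t) + exp(-t), 3*t^2*exp(-t) + t*exp(-t)]
  [2*t^2*exp(-t) + 4*t*exp(-t), -2*t^2*exp(-t) - 2*t*exp(-t), -3*t^2*exp(-t) - 4*t*exp(-t) + exp(-t)]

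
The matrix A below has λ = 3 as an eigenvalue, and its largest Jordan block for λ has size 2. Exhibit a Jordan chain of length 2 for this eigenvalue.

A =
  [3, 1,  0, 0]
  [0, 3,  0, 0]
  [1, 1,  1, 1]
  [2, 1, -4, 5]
A Jordan chain for λ = 3 of length 2:
v_1 = (0, 0, 1, 2)ᵀ
v_2 = (1, 0, 0, 0)ᵀ

Let N = A − (3)·I. We want v_2 with N^2 v_2 = 0 but N^1 v_2 ≠ 0; then v_{j-1} := N · v_j for j = 2, …, 2.

Pick v_2 = (1, 0, 0, 0)ᵀ.
Then v_1 = N · v_2 = (0, 0, 1, 2)ᵀ.

Sanity check: (A − (3)·I) v_1 = (0, 0, 0, 0)ᵀ = 0. ✓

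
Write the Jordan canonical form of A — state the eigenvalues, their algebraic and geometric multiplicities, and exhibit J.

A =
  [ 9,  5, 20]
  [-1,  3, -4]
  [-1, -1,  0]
J_2(4) ⊕ J_1(4)

The characteristic polynomial is
  det(x·I − A) = x^3 - 12*x^2 + 48*x - 64 = (x - 4)^3

Eigenvalues and multiplicities (the geometric multiplicity of λ is n − rank(A − λI), which equals the number of Jordan blocks for λ):
  λ = 4: algebraic multiplicity = 3, geometric multiplicity = 2

Determining the block sizes for each eigenvalue:
  λ = 4: 2 blocks summing to 3 forces exactly one block of size 2 and the rest size 1 → block sizes [2, 1]

Assembling the blocks gives a Jordan form
J =
  [4, 1, 0]
  [0, 4, 0]
  [0, 0, 4]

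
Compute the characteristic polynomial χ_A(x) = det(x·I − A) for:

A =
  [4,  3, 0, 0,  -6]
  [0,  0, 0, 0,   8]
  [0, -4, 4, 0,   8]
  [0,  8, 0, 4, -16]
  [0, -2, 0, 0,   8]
x^5 - 20*x^4 + 160*x^3 - 640*x^2 + 1280*x - 1024

Expanding det(x·I − A) (e.g. by cofactor expansion or by noting that A is similar to its Jordan form J, which has the same characteristic polynomial as A) gives
  χ_A(x) = x^5 - 20*x^4 + 160*x^3 - 640*x^2 + 1280*x - 1024
which factors as (x - 4)^5. The eigenvalues (with algebraic multiplicities) are λ = 4 with multiplicity 5.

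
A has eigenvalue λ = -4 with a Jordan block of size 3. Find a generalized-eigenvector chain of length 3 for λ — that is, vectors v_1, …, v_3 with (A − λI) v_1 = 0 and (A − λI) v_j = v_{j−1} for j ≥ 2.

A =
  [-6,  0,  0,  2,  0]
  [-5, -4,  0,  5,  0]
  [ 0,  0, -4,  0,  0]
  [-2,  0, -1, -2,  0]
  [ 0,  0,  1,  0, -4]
A Jordan chain for λ = -4 of length 3:
v_1 = (-2, -5, 0, -2, 0)ᵀ
v_2 = (0, 0, 0, -1, 1)ᵀ
v_3 = (0, 0, 1, 0, 0)ᵀ

Let N = A − (-4)·I. We want v_3 with N^3 v_3 = 0 but N^2 v_3 ≠ 0; then v_{j-1} := N · v_j for j = 3, …, 2.

Pick v_3 = (0, 0, 1, 0, 0)ᵀ.
Then v_2 = N · v_3 = (0, 0, 0, -1, 1)ᵀ.
Then v_1 = N · v_2 = (-2, -5, 0, -2, 0)ᵀ.

Sanity check: (A − (-4)·I) v_1 = (0, 0, 0, 0, 0)ᵀ = 0. ✓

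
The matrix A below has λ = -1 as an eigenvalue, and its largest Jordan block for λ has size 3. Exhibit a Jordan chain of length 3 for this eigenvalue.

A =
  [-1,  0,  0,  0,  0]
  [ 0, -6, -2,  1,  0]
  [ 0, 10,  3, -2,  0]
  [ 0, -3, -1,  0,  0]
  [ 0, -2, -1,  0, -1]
A Jordan chain for λ = -1 of length 3:
v_1 = (0, 2, -4, 2, 0)ᵀ
v_2 = (0, -5, 10, -3, -2)ᵀ
v_3 = (0, 1, 0, 0, 0)ᵀ

Let N = A − (-1)·I. We want v_3 with N^3 v_3 = 0 but N^2 v_3 ≠ 0; then v_{j-1} := N · v_j for j = 3, …, 2.

Pick v_3 = (0, 1, 0, 0, 0)ᵀ.
Then v_2 = N · v_3 = (0, -5, 10, -3, -2)ᵀ.
Then v_1 = N · v_2 = (0, 2, -4, 2, 0)ᵀ.

Sanity check: (A − (-1)·I) v_1 = (0, 0, 0, 0, 0)ᵀ = 0. ✓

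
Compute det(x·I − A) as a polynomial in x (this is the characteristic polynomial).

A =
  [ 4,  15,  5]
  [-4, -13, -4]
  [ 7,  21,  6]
x^3 + 3*x^2 + 3*x + 1

Expanding det(x·I − A) (e.g. by cofactor expansion or by noting that A is similar to its Jordan form J, which has the same characteristic polynomial as A) gives
  χ_A(x) = x^3 + 3*x^2 + 3*x + 1
which factors as (x + 1)^3. The eigenvalues (with algebraic multiplicities) are λ = -1 with multiplicity 3.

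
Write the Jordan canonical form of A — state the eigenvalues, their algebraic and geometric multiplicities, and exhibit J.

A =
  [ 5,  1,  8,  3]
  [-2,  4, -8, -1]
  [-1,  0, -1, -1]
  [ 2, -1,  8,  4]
J_2(3) ⊕ J_2(3)

The characteristic polynomial is
  det(x·I − A) = x^4 - 12*x^3 + 54*x^2 - 108*x + 81 = (x - 3)^4

Eigenvalues and multiplicities (the geometric multiplicity of λ is n − rank(A − λI), which equals the number of Jordan blocks for λ):
  λ = 3: algebraic multiplicity = 4, geometric multiplicity = 2

Determining the block sizes for each eigenvalue:
  λ = 3: with am = 4 and gm = 2, the partition is not yet determined (e.g. several partitions of 4 into 2 parts exist). Let N = A − (3)·I. Computing rank(N^1) = 2, rank(N^2) = 0; the number of blocks of size ≥ j is rank(N^{j−1}) − rank(N^j), giving [2, 2]. So we have 2 block(s) of size 2 → block sizes [2, 2]

Assembling the blocks gives a Jordan form
J =
  [3, 1, 0, 0]
  [0, 3, 0, 0]
  [0, 0, 3, 1]
  [0, 0, 0, 3]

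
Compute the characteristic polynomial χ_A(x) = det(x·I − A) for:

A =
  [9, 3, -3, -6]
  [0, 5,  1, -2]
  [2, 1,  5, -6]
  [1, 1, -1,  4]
x^4 - 23*x^3 + 198*x^2 - 756*x + 1080

Expanding det(x·I − A) (e.g. by cofactor expansion or by noting that A is similar to its Jordan form J, which has the same characteristic polynomial as A) gives
  χ_A(x) = x^4 - 23*x^3 + 198*x^2 - 756*x + 1080
which factors as (x - 6)^3*(x - 5). The eigenvalues (with algebraic multiplicities) are λ = 5 with multiplicity 1, λ = 6 with multiplicity 3.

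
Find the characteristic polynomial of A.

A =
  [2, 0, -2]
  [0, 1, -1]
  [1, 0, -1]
x^3 - 2*x^2 + x

Expanding det(x·I − A) (e.g. by cofactor expansion or by noting that A is similar to its Jordan form J, which has the same characteristic polynomial as A) gives
  χ_A(x) = x^3 - 2*x^2 + x
which factors as x*(x - 1)^2. The eigenvalues (with algebraic multiplicities) are λ = 0 with multiplicity 1, λ = 1 with multiplicity 2.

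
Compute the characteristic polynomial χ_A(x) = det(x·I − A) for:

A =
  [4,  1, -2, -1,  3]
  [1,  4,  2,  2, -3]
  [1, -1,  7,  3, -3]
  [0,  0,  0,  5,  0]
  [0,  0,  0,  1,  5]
x^5 - 25*x^4 + 250*x^3 - 1250*x^2 + 3125*x - 3125

Expanding det(x·I − A) (e.g. by cofactor expansion or by noting that A is similar to its Jordan form J, which has the same characteristic polynomial as A) gives
  χ_A(x) = x^5 - 25*x^4 + 250*x^3 - 1250*x^2 + 3125*x - 3125
which factors as (x - 5)^5. The eigenvalues (with algebraic multiplicities) are λ = 5 with multiplicity 5.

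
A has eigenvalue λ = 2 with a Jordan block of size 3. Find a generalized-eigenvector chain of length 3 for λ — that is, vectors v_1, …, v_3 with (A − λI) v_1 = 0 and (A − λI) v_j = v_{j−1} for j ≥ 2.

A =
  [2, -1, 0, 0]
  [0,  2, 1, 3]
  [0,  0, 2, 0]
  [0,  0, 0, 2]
A Jordan chain for λ = 2 of length 3:
v_1 = (-1, 0, 0, 0)ᵀ
v_2 = (0, 1, 0, 0)ᵀ
v_3 = (0, 0, 1, 0)ᵀ

Let N = A − (2)·I. We want v_3 with N^3 v_3 = 0 but N^2 v_3 ≠ 0; then v_{j-1} := N · v_j for j = 3, …, 2.

Pick v_3 = (0, 0, 1, 0)ᵀ.
Then v_2 = N · v_3 = (0, 1, 0, 0)ᵀ.
Then v_1 = N · v_2 = (-1, 0, 0, 0)ᵀ.

Sanity check: (A − (2)·I) v_1 = (0, 0, 0, 0)ᵀ = 0. ✓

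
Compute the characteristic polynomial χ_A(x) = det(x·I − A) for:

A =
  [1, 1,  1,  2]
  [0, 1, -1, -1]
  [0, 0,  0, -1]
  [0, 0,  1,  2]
x^4 - 4*x^3 + 6*x^2 - 4*x + 1

Expanding det(x·I − A) (e.g. by cofactor expansion or by noting that A is similar to its Jordan form J, which has the same characteristic polynomial as A) gives
  χ_A(x) = x^4 - 4*x^3 + 6*x^2 - 4*x + 1
which factors as (x - 1)^4. The eigenvalues (with algebraic multiplicities) are λ = 1 with multiplicity 4.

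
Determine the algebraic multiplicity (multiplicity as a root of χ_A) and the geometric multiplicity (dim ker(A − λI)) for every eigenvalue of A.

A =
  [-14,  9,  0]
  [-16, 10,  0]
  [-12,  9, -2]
λ = -2: alg = 3, geom = 2

Step 1 — factor the characteristic polynomial to read off the algebraic multiplicities:
  χ_A(x) = (x + 2)^3

Step 2 — compute geometric multiplicities via the rank-nullity identity g(λ) = n − rank(A − λI):
  rank(A − (-2)·I) = 1, so dim ker(A − (-2)·I) = n − 1 = 2

Summary:
  λ = -2: algebraic multiplicity = 3, geometric multiplicity = 2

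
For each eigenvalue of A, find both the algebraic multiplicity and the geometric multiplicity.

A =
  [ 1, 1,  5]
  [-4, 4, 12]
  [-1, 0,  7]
λ = 4: alg = 3, geom = 1

Step 1 — factor the characteristic polynomial to read off the algebraic multiplicities:
  χ_A(x) = (x - 4)^3

Step 2 — compute geometric multiplicities via the rank-nullity identity g(λ) = n − rank(A − λI):
  rank(A − (4)·I) = 2, so dim ker(A − (4)·I) = n − 2 = 1

Summary:
  λ = 4: algebraic multiplicity = 3, geometric multiplicity = 1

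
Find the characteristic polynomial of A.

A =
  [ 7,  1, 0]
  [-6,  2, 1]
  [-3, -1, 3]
x^3 - 12*x^2 + 48*x - 64

Expanding det(x·I − A) (e.g. by cofactor expansion or by noting that A is similar to its Jordan form J, which has the same characteristic polynomial as A) gives
  χ_A(x) = x^3 - 12*x^2 + 48*x - 64
which factors as (x - 4)^3. The eigenvalues (with algebraic multiplicities) are λ = 4 with multiplicity 3.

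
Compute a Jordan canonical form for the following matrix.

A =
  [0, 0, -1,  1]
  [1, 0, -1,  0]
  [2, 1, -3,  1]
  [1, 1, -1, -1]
J_2(-1) ⊕ J_2(-1)

The characteristic polynomial is
  det(x·I − A) = x^4 + 4*x^3 + 6*x^2 + 4*x + 1 = (x + 1)^4

Eigenvalues and multiplicities (the geometric multiplicity of λ is n − rank(A − λI), which equals the number of Jordan blocks for λ):
  λ = -1: algebraic multiplicity = 4, geometric multiplicity = 2

Determining the block sizes for each eigenvalue:
  λ = -1: with am = 4 and gm = 2, the partition is not yet determined (e.g. several partitions of 4 into 2 parts exist). Let N = A − (-1)·I. Computing rank(N^1) = 2, rank(N^2) = 0; the number of blocks of size ≥ j is rank(N^{j−1}) − rank(N^j), giving [2, 2]. So we have 2 block(s) of size 2 → block sizes [2, 2]

Assembling the blocks gives a Jordan form
J =
  [-1,  1,  0,  0]
  [ 0, -1,  0,  0]
  [ 0,  0, -1,  1]
  [ 0,  0,  0, -1]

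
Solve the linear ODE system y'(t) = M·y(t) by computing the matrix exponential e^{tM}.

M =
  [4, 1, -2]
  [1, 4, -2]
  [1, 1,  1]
e^{tM} =
  [t*exp(3*t) + exp(3*t), t*exp(3*t), -2*t*exp(3*t)]
  [t*exp(3*t), t*exp(3*t) + exp(3*t), -2*t*exp(3*t)]
  [t*exp(3*t), t*exp(3*t), -2*t*exp(3*t) + exp(3*t)]

Strategy: write M = P · J · P⁻¹ where J is a Jordan canonical form, so e^{tM} = P · e^{tJ} · P⁻¹, and e^{tJ} can be computed block-by-block.

M has Jordan form
J =
  [3, 1, 0]
  [0, 3, 0]
  [0, 0, 3]
(up to reordering of blocks).

Per-block formulas:
  For a 1×1 block at λ = 3: exp(t · [3]) = [e^(3t)].
  For a 2×2 Jordan block J_2(3): exp(t · J_2(3)) = e^(3t)·(I + t·N), where N is the 2×2 nilpotent shift.

After assembling e^{tJ} and conjugating by P, we get:

e^{tM} =
  [t*exp(3*t) + exp(3*t), t*exp(3*t), -2*t*exp(3*t)]
  [t*exp(3*t), t*exp(3*t) + exp(3*t), -2*t*exp(3*t)]
  [t*exp(3*t), t*exp(3*t), -2*t*exp(3*t) + exp(3*t)]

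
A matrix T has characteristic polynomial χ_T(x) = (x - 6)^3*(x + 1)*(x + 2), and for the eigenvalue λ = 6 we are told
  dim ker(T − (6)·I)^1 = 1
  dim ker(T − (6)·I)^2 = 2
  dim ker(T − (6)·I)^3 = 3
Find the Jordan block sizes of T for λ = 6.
Block sizes for λ = 6: [3]

From the dimensions of kernels of powers, the number of Jordan blocks of size at least j is d_j − d_{j−1} where d_j = dim ker(N^j) (with d_0 = 0). Computing the differences gives [1, 1, 1].
The number of blocks of size exactly k is (#blocks of size ≥ k) − (#blocks of size ≥ k + 1), so the partition is: 1 block(s) of size 3.
In nonincreasing order the block sizes are [3].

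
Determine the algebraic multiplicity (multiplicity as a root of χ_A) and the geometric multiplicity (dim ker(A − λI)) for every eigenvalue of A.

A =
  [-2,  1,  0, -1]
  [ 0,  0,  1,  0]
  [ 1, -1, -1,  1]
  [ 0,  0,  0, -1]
λ = -1: alg = 4, geom = 2

Step 1 — factor the characteristic polynomial to read off the algebraic multiplicities:
  χ_A(x) = (x + 1)^4

Step 2 — compute geometric multiplicities via the rank-nullity identity g(λ) = n − rank(A − λI):
  rank(A − (-1)·I) = 2, so dim ker(A − (-1)·I) = n − 2 = 2

Summary:
  λ = -1: algebraic multiplicity = 4, geometric multiplicity = 2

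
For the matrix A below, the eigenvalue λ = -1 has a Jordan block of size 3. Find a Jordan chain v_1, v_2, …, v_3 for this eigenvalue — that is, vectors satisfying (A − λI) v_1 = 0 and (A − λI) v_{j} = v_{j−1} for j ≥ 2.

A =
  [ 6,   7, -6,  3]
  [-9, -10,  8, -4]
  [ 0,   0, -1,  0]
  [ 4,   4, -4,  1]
A Jordan chain for λ = -1 of length 3:
v_1 = (-2, 2, 0, 0)ᵀ
v_2 = (7, -9, 0, 4)ᵀ
v_3 = (1, 0, 0, 0)ᵀ

Let N = A − (-1)·I. We want v_3 with N^3 v_3 = 0 but N^2 v_3 ≠ 0; then v_{j-1} := N · v_j for j = 3, …, 2.

Pick v_3 = (1, 0, 0, 0)ᵀ.
Then v_2 = N · v_3 = (7, -9, 0, 4)ᵀ.
Then v_1 = N · v_2 = (-2, 2, 0, 0)ᵀ.

Sanity check: (A − (-1)·I) v_1 = (0, 0, 0, 0)ᵀ = 0. ✓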